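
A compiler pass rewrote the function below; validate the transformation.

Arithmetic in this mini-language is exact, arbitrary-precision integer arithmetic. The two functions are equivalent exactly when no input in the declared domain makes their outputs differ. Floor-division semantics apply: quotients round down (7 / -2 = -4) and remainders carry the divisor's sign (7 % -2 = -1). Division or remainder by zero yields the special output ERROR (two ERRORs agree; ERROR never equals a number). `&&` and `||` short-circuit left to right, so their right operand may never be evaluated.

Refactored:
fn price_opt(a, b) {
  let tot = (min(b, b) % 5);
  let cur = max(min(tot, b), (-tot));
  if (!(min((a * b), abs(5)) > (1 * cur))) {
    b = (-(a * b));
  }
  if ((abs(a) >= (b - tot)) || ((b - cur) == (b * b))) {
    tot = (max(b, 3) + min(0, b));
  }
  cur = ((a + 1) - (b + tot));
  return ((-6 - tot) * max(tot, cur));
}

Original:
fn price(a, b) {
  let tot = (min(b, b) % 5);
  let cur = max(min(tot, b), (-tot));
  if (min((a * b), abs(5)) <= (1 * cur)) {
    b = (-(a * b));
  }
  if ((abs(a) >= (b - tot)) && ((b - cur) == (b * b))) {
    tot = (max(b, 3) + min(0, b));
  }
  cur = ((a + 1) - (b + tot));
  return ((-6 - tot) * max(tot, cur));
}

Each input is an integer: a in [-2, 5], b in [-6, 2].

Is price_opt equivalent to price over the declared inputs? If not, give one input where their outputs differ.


Run the pair on a=-2, b=-6.
price: tot := 4 | cur := -4 | (min((a * b), abs(5)) <= (1 * cur)): false | ((abs(a) >= (b - tot)) && ((b - cur) == (b * b))): false | cur := 1 | result -40
price_opt: tot := 4 | cur := -4 | (!(min((a * b), abs(5)) > (1 * cur))): false | ((abs(a) >= (b - tot)) || ((b - cur) == (b * b))): true | tot := -3 | cur := 8 | result -24
-40 against -24: the behavior changed.
verdict: not equivalent; witness: a=-2, b=-6


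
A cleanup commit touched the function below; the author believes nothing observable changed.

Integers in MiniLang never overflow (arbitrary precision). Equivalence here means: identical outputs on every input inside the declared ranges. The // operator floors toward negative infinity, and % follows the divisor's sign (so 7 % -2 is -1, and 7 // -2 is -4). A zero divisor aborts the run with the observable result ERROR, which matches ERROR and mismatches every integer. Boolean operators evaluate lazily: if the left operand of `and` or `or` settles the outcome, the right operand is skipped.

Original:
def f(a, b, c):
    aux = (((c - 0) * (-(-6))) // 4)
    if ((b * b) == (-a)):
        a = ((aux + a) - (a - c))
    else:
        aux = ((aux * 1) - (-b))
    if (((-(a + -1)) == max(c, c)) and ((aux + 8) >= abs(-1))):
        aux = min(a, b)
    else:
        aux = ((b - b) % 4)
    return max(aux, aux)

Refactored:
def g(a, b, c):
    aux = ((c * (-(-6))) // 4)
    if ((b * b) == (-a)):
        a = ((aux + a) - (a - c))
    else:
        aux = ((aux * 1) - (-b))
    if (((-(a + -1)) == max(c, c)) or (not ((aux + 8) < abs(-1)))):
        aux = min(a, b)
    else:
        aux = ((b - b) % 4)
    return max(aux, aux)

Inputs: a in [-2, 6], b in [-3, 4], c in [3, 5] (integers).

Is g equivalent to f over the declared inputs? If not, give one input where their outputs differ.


Consider the input a=-2, b=-3, c=4.
f: aux := 6 | ((b * b) == (-a)): false | aux := 3 | (((-(a + -1)) == max(c, c)) and ((aux + 8) >= abs(-1))): false | aux := 0 | result 0
g: aux := 6 | ((b * b) == (-a)): false | aux := 3 | (((-(a + -1)) == max(c, c)) or (not ((aux + 8) < abs(-1)))): true | aux := -3 | result -3
0 against -3: the behavior changed.
verdict: not equivalent; witness: a=-2, b=-3, c=4


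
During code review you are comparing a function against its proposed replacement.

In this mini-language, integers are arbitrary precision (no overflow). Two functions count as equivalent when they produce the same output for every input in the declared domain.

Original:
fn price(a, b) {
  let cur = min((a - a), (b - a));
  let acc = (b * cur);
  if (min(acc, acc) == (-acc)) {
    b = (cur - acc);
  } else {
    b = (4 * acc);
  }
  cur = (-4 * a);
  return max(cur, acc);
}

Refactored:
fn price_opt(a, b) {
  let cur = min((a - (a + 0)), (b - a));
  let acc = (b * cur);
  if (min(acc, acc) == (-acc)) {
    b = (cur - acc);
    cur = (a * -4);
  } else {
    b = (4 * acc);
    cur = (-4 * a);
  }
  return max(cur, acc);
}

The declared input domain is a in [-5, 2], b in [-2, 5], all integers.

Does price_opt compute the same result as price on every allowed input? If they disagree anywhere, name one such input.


The two are interchangeable: constant usage differs; also arithmetic usage differs; also statement counts differ, and every declared input agrees.
As a probe, take a=1, b=-1: price runs cur becomes -2; next acc becomes 2; next (min(acc, acc) == (-acc)) evaluates to false; next b becomes 8; next cur becomes -4; next final value 2; price_opt runs cur becomes -2; next acc becomes 2; next (min(acc, acc) == (-acc)) evaluates to false; next b becomes 8; next cur becomes -4; next final value 2; both end at 2.
An exhaustive pass over the 64 declared inputs shows identical outputs.
verdict: equivalent


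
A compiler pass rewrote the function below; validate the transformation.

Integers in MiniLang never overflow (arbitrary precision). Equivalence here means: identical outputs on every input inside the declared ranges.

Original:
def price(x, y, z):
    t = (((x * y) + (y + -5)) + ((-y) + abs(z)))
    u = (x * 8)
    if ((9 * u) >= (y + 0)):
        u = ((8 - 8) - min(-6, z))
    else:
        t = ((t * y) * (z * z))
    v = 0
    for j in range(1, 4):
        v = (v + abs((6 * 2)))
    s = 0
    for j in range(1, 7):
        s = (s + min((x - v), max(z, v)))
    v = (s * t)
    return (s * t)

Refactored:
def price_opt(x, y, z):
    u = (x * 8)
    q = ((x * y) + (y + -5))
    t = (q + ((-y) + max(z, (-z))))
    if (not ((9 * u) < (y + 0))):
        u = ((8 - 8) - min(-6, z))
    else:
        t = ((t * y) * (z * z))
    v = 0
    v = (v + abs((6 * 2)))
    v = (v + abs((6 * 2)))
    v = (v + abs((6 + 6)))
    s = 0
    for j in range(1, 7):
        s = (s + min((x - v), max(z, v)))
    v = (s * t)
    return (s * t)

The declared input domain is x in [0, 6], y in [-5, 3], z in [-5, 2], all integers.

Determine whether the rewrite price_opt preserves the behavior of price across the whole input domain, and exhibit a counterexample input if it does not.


The two are interchangeable: statement counts differ, boolean connective usage differs, arithmetic usage differs, comparison usage differs, loop structure differs, constant usage differs, min/max/abs usage differs, local variable names differ, and every declared input agrees.
As a probe, take x=5, y=1, z=1: price runs t = 1; u = 40; ((9 * u) >= (y + 0)) -> true; u = 6; v = 0; [j=1]; v = 12; [j=2]; v = 24; [j=3]; v = 36; s = 0; [j=1]; s = -31; [j=2]; s = -62; [j=3]; s = -93; [j=4]; s = -124; [j=5]; s = -155; [j=6]; s = -186; v = -186; return -186; price_opt runs u = 40; q = 1; t = 1; (not ((9 * u) < (y + 0))) -> true; u = 6; v = 0; v = 12; v = 24; v = 36; s = 0; [j=1]; s = -31; [j=2]; s = -62; [j=3]; s = -93; [j=4]; s = -124; [j=5]; s = -155; [j=6]; s = -186; v = -186; return -186; both end at -186.
An exhaustive pass over the 504 declared inputs shows identical outputs.
verdict: equivalent


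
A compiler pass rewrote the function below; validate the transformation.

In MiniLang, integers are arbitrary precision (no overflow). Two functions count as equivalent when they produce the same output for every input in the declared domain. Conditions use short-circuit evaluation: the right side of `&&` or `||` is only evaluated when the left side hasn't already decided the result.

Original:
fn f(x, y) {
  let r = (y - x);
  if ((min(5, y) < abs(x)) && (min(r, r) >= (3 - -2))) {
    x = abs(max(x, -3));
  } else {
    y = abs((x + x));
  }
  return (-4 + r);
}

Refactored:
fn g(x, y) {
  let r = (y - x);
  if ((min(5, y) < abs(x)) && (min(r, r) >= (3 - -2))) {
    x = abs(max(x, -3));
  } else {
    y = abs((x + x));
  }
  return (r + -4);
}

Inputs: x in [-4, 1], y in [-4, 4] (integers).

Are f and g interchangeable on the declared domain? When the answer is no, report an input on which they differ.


Although same computation, different form, 54/54 inputs agree.
verdict: equivalent


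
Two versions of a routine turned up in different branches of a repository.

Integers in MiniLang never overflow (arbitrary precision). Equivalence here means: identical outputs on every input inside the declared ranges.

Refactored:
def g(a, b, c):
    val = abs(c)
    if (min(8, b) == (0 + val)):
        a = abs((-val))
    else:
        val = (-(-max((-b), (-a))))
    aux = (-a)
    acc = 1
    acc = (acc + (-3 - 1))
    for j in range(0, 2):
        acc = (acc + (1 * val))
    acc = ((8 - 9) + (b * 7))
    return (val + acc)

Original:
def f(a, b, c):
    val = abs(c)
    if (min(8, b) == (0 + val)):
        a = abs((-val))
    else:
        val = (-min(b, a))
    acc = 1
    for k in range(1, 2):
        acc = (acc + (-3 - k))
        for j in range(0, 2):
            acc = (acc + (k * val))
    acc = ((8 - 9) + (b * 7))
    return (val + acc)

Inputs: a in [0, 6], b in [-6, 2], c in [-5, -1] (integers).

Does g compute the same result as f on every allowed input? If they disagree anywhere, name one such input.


Equivalent — the differences include min/max/abs usage differs, plus loop structure differs, plus constant usage differs, plus local variable names differ, yet no declared input distinguishes the two.
One worked example (a=1, b=1, c=-1) — f: val := 1 | (min(8, b) == (0 + val)): true | a := 1 | acc := 1 | iter k=1: | acc := -3 | iter j=0: | acc := -2 | iter j=1: | acc := -1 | acc := 6 | result 7; g: val := 1 | (min(8, b) == (0 + val)): true | a := 1 | aux := -1 | acc := 1 | acc := -3 | iter j=0: | acc := -2 | iter j=1: | acc := -1 | acc := 6 | result 7; agreement on 7.
An exhaustive pass over the 315 declared inputs shows identical outputs.
verdict: equivalent


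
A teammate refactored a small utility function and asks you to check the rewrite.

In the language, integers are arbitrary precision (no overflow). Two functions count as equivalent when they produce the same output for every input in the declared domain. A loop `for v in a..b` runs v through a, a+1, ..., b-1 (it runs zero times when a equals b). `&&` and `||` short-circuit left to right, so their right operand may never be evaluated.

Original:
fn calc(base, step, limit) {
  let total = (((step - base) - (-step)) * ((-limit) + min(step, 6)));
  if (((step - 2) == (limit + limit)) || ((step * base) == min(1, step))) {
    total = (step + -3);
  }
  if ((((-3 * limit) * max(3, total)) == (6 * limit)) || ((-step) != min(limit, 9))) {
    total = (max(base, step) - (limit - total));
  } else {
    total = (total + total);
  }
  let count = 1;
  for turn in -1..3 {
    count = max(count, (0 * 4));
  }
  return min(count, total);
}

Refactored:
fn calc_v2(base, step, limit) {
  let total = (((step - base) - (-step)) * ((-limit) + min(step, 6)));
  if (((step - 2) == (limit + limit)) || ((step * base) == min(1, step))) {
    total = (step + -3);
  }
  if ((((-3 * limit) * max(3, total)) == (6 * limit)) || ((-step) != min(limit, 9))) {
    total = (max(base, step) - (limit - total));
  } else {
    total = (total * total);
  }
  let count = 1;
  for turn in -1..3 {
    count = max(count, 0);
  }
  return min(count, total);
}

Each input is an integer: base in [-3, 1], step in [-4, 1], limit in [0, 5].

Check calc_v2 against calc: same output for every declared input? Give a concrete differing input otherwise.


Evaluate both at base=-3, step=-1, limit=1.
calc: total=-2, then (((step - 2) == (limit + limit)) || ((step * base) == min(1, step))) is false, then ((((-3 * limit) * max(3, total)) == (6 * limit)) || ((-step) != min(limit, 9))) is false, then total=-4, then count=1, then (turn=-1), then count=1, then (turn=0), then count=1, then (turn=1), then count=1, then (turn=2), then count=1, then returns -4
calc_v2: total=-2, then (((step - 2) == (limit + limit)) || ((step * base) == min(1, step))) is false, then ((((-3 * limit) * max(3, total)) == (6 * limit)) || ((-step) != min(limit, 9))) is false, then total=4, then count=1, then (turn=-1), then count=1, then (turn=0), then count=1, then (turn=1), then count=1, then (turn=2), then count=1, then returns 1
-4 and 1 differ, so these are not the same function on this domain.
verdict: not equivalent; witness: base=-3, step=-1, limit=1


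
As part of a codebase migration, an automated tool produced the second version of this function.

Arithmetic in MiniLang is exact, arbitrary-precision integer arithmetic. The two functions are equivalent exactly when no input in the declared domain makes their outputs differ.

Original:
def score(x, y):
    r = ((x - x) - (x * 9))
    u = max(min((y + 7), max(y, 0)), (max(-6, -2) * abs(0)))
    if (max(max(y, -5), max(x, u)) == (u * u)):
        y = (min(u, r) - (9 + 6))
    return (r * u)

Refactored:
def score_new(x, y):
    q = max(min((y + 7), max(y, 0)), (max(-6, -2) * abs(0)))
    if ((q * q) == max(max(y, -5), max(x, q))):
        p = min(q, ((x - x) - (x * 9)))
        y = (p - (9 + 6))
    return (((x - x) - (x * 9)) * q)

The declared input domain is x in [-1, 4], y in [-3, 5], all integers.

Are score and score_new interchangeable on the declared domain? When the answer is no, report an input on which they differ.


Although local variable names differ; also constant usage differs; also arithmetic usage differs, 54/54 inputs agree.
verdict: equivalent


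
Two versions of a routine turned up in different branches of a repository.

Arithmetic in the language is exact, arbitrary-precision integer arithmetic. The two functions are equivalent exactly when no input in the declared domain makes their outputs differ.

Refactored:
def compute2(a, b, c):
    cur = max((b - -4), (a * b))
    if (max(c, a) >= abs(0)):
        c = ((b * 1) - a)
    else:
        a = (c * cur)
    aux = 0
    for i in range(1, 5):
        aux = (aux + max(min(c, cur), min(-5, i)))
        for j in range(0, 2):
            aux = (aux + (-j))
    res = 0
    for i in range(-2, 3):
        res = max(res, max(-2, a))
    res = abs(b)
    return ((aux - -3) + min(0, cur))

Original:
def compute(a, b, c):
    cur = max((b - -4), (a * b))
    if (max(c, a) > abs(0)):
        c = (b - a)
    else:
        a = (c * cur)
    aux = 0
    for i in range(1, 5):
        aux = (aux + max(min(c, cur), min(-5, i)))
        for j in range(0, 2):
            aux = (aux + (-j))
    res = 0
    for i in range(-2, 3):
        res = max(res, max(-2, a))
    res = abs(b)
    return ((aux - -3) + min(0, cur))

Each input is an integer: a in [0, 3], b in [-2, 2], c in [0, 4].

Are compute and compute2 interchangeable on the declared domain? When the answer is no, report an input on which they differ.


Not equivalent: a=0, b=-2, c=0 separates them (-1 vs -9).
compute: cur becomes 2; next (max(c, a) > abs(0)) evaluates to false; next a becomes 0; next aux becomes 0; next at i=1:; next aux becomes 0; next at j=0:; next aux becomes 0; next at j=1:; next aux becomes -1; next at i=2:; next aux becomes -1; next at j=0:; next aux becomes -1; next at j=1:; next aux becomes -2; next at i=3:; next aux becomes -2; next at j=0:; next aux becomes -2; next at j=1:; next aux becomes -3; next at i=4:; next aux becomes -3; next at j=0:; next aux becomes -3; next at j=1:; next aux becomes -4; next res becomes 0; next at i=-2:; next res becomes 0; next at i=-1:; next res becomes 0; next at i=0:; next res becomes 0; next at i=1:; next res becomes 0; next at i=2:; next res becomes 0; next res becomes 2; next final value -1
compute2: cur becomes 2; next (max(c, a) >= abs(0)) evaluates to true; next c becomes -2; next aux becomes 0; next at i=1:; next aux becomes -2; next at j=0:; next aux becomes -2; next at j=1:; next aux becomes -3; next at i=2:; next aux becomes -5; next at j=0:; next aux becomes -5; next at j=1:; next aux becomes -6; next at i=3:; next aux becomes -8; next at j=0:; next aux becomes -8; next at j=1:; next aux becomes -9; next at i=4:; next aux becomes -11; next at j=0:; next aux becomes -11; next at j=1:; next aux becomes -12; next res becomes 0; next at i=-2:; next res becomes 0; next at i=-1:; next res becomes 0; next at i=0:; next res becomes 0; next at i=1:; next res becomes 0; next at i=2:; next res becomes 0; next res becomes 2; next final value -9
verdict: not equivalent; witness: a=0, b=-2, c=0


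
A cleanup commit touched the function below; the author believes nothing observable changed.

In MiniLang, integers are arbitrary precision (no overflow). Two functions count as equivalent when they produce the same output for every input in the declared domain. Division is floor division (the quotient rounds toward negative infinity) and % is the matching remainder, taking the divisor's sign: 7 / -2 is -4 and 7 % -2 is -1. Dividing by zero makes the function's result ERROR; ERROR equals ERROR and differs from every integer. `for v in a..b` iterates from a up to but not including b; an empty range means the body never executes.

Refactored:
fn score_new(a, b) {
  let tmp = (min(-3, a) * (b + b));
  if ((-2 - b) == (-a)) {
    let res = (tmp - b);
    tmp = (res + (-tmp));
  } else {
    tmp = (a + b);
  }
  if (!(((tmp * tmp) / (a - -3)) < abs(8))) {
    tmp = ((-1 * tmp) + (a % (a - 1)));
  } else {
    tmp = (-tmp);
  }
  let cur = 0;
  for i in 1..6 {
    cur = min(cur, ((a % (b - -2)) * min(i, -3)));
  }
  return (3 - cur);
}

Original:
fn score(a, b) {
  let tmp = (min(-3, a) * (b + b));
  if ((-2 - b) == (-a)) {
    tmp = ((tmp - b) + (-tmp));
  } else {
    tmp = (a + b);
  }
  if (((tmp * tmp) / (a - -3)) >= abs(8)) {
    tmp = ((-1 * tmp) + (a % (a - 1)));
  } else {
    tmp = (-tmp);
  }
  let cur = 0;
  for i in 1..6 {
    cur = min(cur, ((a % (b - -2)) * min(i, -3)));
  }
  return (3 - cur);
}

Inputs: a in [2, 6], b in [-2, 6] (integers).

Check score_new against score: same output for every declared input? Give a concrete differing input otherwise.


Equivalent — the differences include local variable names differ; also comparison usage differs; also statement counts differ; also boolean connective usage differs, yet no declared input distinguishes the two.
One worked example (a=5, b=4) — score: tmp=-24, then ((-2 - b) == (-a)) is false, then tmp=9, then (((tmp * tmp) / (a - -3)) >= abs(8)) is true, then tmp=-8, then cur=0, then (i=1), then cur=-15, then (i=2), then cur=-15, then (i=3), then cur=-15, then (i=4), then cur=-15, then (i=5), then cur=-15, then returns 18; score_new: tmp=-24, then ((-2 - b) == (-a)) is false, then tmp=9, then (!(((tmp * tmp) / (a - -3)) < abs(8))) is true, then tmp=-8, then cur=0, then (i=1), then cur=-15, then (i=2), then cur=-15, then (i=3), then cur=-15, then (i=4), then cur=-15, then (i=5), then cur=-15, then returns 18; agreement on 18.
Across all 45 domain points the two functions coincide.
verdict: equivalent


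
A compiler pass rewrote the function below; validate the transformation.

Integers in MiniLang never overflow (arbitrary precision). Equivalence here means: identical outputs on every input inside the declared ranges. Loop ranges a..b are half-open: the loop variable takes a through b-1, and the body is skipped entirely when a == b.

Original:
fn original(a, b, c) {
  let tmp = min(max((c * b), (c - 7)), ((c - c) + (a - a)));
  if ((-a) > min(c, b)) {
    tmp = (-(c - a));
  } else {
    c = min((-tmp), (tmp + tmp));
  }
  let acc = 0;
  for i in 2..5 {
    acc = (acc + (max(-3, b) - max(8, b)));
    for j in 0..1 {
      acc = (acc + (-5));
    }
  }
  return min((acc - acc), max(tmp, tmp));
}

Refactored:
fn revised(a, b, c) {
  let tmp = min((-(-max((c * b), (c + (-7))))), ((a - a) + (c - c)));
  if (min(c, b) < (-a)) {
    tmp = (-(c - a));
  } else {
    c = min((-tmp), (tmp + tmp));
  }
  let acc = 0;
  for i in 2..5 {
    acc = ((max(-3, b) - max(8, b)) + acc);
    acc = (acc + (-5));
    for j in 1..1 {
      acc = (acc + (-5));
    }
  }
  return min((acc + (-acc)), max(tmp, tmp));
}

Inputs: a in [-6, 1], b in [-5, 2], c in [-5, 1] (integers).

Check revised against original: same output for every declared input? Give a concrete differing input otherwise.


Although constant usage differs; also comparison usage differs; also arithmetic usage differs; also loop structure differs; also statement counts differ, 448/448 inputs agree.
verdict: equivalent


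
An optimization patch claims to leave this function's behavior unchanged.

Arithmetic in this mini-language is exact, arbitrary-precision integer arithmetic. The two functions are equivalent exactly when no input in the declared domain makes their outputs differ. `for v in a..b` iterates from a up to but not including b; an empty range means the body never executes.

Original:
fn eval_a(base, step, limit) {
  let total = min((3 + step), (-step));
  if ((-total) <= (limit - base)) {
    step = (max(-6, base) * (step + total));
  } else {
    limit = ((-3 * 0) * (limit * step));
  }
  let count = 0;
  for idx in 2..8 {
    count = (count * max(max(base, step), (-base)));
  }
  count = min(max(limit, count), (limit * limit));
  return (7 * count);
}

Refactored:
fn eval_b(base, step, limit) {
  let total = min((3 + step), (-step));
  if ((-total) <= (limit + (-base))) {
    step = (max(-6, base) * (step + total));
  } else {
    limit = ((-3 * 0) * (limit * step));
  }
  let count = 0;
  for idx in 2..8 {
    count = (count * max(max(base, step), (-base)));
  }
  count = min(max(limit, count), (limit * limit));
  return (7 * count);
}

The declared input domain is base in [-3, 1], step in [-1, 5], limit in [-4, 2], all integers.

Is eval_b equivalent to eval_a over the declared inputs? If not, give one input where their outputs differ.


Differences: arithmetic usage differs — yet all 245 inputs agree.
verdict: equivalent


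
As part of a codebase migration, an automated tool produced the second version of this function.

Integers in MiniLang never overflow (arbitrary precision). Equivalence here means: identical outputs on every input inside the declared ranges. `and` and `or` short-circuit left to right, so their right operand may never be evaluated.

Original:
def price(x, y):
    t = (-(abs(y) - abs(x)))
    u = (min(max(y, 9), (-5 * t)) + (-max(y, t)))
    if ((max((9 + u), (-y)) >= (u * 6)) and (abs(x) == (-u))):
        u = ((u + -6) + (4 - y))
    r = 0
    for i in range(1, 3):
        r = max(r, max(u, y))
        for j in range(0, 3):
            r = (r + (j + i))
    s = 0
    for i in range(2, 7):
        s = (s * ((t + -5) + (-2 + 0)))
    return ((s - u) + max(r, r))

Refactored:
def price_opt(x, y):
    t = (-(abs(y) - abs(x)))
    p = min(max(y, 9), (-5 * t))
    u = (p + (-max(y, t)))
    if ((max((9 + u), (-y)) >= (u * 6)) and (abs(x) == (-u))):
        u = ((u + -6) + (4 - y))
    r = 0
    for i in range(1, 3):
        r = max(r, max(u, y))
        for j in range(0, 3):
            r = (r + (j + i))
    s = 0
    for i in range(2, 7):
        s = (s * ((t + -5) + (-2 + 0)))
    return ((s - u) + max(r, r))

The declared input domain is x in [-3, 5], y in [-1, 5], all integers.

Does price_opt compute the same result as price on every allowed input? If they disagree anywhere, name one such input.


Comparing the listings, the differences include: statement counts differ; local variable names differ.
Spot check at x=-3, y=2 — price: t = 1; u = -7; ((max((9 + u), (-y)) >= (u * 6)) and (abs(x) == (-u))) -> false; r = 0; [i=1]; r = 2; [j=0]; r = 3; [j=1]; r = 5; [j=2]; r = 8; [i=2]; r = 8; [j=0]; r = 10; [j=1]; r = 13; [j=2]; r = 17; s = 0; [i=2]; s = 0; [i=3]; s = 0; [i=4]; s = 0; [i=5]; s = 0; [i=6]; s = 0; return 24. price_opt: t = 1; p = -5; u = -7; ((max((9 + u), (-y)) >= (u * 6)) and (abs(x) == (-u))) -> false; r = 0; [i=1]; r = 2; [j=0]; r = 3; [j=1]; r = 5; [j=2]; r = 8; [i=2]; r = 8; [j=0]; r = 10; [j=1]; r = 13; [j=2]; r = 17; s = 0; [i=2]; s = 0; [i=3]; s = 0; [i=4]; s = 0; [i=5]; s = 0; [i=6]; s = 0; return 24. Both give 24.
Across all 63 domain points the two functions coincide.
verdict: equivalent


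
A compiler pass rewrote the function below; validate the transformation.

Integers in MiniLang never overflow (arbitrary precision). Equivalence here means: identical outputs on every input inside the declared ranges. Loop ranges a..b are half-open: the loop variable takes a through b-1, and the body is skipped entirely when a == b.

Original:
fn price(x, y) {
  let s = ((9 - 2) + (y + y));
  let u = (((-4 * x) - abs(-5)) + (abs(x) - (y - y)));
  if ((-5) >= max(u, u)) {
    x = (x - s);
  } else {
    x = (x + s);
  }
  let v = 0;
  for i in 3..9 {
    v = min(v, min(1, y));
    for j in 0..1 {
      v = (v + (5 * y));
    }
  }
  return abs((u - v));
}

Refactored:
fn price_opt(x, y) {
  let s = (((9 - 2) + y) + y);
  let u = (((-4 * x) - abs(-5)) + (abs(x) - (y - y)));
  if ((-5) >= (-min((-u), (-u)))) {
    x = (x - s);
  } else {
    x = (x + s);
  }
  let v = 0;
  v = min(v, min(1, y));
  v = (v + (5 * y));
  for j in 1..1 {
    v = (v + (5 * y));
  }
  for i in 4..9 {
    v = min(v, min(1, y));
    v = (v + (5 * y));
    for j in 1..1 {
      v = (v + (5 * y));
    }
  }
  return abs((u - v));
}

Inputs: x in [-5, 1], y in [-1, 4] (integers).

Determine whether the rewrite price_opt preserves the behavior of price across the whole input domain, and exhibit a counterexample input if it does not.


Changes here: constant usage differs; and arithmetic usage differs; and statement counts differ; and min/max/abs usage differs; and loop structure differs; the full 42-point sweep finds no disagreement.
verdict: equivalent


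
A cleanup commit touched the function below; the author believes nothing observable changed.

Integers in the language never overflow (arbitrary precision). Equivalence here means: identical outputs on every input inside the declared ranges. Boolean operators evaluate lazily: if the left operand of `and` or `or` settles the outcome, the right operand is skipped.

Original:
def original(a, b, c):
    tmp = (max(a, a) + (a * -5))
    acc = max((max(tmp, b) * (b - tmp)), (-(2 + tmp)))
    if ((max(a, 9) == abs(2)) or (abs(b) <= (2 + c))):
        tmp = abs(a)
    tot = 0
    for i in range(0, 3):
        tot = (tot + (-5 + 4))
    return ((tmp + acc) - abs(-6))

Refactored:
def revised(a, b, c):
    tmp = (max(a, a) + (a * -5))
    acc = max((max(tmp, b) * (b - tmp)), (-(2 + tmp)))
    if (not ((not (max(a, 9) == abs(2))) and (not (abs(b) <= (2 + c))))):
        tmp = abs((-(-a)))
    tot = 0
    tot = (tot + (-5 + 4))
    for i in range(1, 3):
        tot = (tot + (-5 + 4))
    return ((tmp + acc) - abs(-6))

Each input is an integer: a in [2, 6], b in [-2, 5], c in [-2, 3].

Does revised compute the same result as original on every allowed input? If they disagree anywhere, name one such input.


Although constant usage differs, arithmetic usage differs, loop structure differs, boolean connective usage differs, statement counts differ, 240/240 inputs agree.
verdict: equivalent


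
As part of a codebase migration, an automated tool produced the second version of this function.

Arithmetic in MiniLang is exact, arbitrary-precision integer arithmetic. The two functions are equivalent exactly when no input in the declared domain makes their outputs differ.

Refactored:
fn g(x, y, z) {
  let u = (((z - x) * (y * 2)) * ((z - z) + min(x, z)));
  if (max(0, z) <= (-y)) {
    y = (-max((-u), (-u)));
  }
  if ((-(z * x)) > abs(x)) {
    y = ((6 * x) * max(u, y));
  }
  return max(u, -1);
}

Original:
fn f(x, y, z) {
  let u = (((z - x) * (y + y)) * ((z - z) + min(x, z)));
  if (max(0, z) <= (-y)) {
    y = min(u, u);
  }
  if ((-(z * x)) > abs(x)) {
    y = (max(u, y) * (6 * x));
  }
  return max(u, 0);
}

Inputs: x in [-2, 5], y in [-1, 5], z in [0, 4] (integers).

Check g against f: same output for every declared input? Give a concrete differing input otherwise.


Not equivalent: x=-2, y=1, z=0 separates them (0 vs -1).
f: u=-8, then (max(0, z) <= (-y)) is false, then ((-(z * x)) > abs(x)) is false, then returns 0
g: u=-8, then (max(0, z) <= (-y)) is false, then ((-(z * x)) > abs(x)) is false, then returns -1
verdict: not equivalent; witness: x=-2, y=1, z=0


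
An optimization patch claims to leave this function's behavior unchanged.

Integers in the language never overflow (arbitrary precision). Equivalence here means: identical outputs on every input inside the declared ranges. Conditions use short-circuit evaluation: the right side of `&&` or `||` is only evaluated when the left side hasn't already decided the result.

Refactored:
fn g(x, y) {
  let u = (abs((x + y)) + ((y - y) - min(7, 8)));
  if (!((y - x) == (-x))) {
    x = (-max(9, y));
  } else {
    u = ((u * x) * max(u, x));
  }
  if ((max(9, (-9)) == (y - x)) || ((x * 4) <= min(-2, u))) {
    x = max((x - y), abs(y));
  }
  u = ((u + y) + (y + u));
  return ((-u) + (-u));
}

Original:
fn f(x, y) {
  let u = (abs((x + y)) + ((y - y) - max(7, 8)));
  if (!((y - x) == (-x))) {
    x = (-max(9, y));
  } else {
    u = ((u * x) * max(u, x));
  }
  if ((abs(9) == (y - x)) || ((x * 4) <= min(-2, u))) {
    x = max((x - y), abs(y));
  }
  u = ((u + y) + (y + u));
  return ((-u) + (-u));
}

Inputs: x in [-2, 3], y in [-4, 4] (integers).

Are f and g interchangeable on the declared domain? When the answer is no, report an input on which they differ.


There is a counterexample at x=-2, y=-4: 24 on one side, 20 on the other.
f: u becomes -2; next (!((y - x) == (-x))) evaluates to true; next x becomes -9; next ((abs(9) == (y - x)) || ((x * 4) <= min(-2, u))) evaluates to true; next x becomes 4; next u becomes -12; next final value 24
g: u becomes -1; next (!((y - x) == (-x))) evaluates to true; next x becomes -9; next ((max(9, (-9)) == (y - x)) || ((x * 4) <= min(-2, u))) evaluates to true; next x becomes 4; next u becomes -10; next final value 20
verdict: not equivalent; witness: x=-2, y=-4


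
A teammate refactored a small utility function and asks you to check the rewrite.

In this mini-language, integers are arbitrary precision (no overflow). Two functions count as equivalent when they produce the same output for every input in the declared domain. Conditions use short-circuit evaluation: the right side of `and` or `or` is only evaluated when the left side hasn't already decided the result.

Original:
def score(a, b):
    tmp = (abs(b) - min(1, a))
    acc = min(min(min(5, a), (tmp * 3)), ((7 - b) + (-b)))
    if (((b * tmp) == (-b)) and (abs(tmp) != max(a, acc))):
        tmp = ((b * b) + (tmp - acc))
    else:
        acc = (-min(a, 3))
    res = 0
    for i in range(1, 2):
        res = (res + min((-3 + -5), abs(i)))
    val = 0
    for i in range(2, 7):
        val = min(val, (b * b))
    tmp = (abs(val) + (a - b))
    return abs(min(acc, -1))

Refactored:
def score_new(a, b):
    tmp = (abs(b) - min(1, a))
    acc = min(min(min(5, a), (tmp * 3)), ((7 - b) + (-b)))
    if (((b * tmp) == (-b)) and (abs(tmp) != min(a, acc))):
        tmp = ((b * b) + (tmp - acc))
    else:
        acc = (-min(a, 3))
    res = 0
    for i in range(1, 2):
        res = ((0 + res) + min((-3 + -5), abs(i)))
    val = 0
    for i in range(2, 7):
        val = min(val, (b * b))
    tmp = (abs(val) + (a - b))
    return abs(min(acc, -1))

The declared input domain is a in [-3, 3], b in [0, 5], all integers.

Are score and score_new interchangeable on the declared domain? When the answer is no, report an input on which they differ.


There is a counterexample at a=1, b=0: 1 on one side, 3 on the other.
score: tmp := -1 | acc := -3 | (((b * tmp) == (-b)) and (abs(tmp) != max(a, acc))): false | acc := -1 | res := 0 | iter i=1: | res := -8 | val := 0 | iter i=2: | val := 0 | iter i=3: | val := 0 | iter i=4: | val := 0 | iter i=5: | val := 0 | iter i=6: | val := 0 | tmp := 1 | result 1
score_new: tmp := -1 | acc := -3 | (((b * tmp) == (-b)) and (abs(tmp) != min(a, acc))): true | tmp := 2 | res := 0 | iter i=1: | res := -8 | val := 0 | iter i=2: | val := 0 | iter i=3: | val := 0 | iter i=4: | val := 0 | iter i=5: | val := 0 | iter i=6: | val := 0 | tmp := 1 | result 3
verdict: not equivalent; witness: a=1, b=0


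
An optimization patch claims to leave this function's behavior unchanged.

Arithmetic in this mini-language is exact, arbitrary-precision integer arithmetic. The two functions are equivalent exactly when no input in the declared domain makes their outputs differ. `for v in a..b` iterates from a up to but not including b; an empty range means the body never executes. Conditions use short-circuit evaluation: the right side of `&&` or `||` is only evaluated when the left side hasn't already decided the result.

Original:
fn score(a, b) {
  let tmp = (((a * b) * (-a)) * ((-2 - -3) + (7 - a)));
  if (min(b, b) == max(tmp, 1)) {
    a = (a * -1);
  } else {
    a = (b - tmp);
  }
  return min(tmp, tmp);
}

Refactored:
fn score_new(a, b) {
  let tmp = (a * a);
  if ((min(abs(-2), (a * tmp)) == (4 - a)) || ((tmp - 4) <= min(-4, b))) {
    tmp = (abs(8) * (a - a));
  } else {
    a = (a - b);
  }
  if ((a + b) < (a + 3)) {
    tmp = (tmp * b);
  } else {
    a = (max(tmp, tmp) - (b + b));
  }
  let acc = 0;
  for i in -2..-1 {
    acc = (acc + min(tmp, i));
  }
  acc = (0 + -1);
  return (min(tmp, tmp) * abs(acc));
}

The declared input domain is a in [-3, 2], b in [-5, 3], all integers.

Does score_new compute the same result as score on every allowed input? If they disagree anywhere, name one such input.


Not equivalent: a=-3, b=-5 separates them (495 vs -45).
score: tmp = 495; (min(b, b) == max(tmp, 1)) -> false; a = -500; return 495
score_new: tmp = 9; ((min(abs(-2), (a * tmp)) == (4 - a)) || ((tmp - 4) <= min(-4, b))) -> false; a = 2; ((a + b) < (a + 3)) -> true; tmp = -45; acc = 0; [i=-2]; acc = -45; acc = -1; return -45
verdict: not equivalent; witness: a=-3, b=-5


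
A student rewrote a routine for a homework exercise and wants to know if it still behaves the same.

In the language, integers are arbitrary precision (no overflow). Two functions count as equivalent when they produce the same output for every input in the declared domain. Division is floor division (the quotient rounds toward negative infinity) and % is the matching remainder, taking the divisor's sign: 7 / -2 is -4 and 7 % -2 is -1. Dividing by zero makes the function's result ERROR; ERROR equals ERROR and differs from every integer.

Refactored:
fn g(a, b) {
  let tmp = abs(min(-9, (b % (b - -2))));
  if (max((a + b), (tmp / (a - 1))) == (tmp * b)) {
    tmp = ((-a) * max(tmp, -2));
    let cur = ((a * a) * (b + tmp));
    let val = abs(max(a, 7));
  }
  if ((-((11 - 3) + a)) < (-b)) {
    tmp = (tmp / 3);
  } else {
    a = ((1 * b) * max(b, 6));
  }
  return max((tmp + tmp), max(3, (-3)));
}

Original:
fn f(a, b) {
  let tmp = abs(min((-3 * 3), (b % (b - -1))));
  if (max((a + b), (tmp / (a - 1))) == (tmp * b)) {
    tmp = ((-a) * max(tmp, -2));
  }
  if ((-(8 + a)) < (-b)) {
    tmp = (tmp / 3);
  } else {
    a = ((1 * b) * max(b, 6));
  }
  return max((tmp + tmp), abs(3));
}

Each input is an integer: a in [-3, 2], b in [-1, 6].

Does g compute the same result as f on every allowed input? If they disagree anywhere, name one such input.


These are not equivalent — on a=-3, b=-1 the outputs split (ERROR vs 6).
f: divide-by-zero, output ERROR
g: tmp := 9 | (max((a + b), (tmp / (a - 1))) == (tmp * b)): false | ((-((11 - 3) + a)) < (-b)): true | tmp := 3 | result 6
verdict: not equivalent; witness: a=-3, b=-1


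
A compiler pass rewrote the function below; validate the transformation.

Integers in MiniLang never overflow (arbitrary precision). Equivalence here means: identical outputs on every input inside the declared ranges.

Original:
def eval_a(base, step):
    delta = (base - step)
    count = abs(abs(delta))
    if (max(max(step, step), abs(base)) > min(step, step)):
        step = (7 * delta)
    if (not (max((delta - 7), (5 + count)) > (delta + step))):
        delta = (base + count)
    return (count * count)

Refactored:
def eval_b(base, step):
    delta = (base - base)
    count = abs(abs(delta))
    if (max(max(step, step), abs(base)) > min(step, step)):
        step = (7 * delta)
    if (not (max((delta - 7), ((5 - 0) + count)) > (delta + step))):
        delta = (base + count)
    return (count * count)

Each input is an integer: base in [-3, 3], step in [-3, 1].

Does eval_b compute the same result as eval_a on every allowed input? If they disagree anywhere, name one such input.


On input base=-3, step=-2, eval_a returns 1 while eval_b returns 0.
verdict: not equivalent; witness: base=-3, step=-2


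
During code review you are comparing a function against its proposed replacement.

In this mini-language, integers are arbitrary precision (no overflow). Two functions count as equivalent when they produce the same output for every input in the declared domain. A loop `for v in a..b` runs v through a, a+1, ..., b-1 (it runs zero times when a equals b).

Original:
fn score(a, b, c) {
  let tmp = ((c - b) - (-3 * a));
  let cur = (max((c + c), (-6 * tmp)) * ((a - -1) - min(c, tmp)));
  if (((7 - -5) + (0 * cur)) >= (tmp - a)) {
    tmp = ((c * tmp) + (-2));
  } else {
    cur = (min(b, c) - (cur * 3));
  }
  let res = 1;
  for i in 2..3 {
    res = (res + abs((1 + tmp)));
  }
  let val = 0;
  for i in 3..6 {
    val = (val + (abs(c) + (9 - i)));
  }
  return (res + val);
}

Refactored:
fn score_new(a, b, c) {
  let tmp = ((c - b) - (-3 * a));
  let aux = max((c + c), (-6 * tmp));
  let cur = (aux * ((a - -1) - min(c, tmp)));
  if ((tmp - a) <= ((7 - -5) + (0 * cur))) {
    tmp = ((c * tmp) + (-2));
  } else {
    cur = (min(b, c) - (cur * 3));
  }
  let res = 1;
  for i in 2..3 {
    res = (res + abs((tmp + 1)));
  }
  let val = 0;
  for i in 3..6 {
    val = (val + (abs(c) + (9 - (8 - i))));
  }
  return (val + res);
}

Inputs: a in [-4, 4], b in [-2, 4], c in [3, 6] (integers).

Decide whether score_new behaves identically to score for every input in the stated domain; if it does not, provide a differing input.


Equivalent — the differences include constant usage differs, plus local variable names differ, plus statement counts differ, plus arithmetic usage differs, plus comparison usage differs, yet no declared input distinguishes the two.
Tracing a=-1, b=-1, c=5: score: tmp becomes 3; next cur becomes -30; next (((7 - -5) + (0 * cur)) >= (tmp - a)) evaluates to true; next tmp becomes 13; next res becomes 1; next at i=2:; next res becomes 15; next val becomes 0; next at i=3:; next val becomes 11; next at i=4:; next val becomes 21; next at i=5:; next val becomes 30; next final value 45 | score_new: tmp becomes 3; next aux becomes 10; next cur becomes -30; next ((tmp - a) <= ((7 - -5) + (0 * cur))) evaluates to true; next tmp becomes 13; next res becomes 1; next at i=2:; next res becomes 15; next val becomes 0; next at i=3:; next val becomes 9; next at i=4:; next val becomes 19; next at i=5:; next val becomes 30; next final value 45 — matching result 45.
Across all 252 domain points the two functions coincide.
verdict: equivalent


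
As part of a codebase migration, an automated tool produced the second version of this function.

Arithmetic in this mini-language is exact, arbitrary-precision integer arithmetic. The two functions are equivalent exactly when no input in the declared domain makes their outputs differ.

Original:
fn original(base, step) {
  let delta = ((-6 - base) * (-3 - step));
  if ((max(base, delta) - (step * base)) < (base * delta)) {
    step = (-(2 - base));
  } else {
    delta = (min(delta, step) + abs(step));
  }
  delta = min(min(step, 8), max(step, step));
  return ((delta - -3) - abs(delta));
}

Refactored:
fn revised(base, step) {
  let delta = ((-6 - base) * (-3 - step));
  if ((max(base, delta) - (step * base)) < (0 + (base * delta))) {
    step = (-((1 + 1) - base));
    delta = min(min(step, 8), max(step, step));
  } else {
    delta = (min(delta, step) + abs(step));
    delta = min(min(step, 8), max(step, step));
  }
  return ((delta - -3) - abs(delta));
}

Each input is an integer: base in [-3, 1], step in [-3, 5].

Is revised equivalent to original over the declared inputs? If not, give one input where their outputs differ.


Reading the diff, among the changes: statement counts differ, plus constant usage differs, plus min/max/abs usage differs, plus arithmetic usage differs.
As a probe, take base=-3, step=-2: original runs delta = 3; ((max(base, delta) - (step * base)) < (base * delta)) -> false; delta = 0; delta = -2; return -1; revised runs delta = 3; ((max(base, delta) - (step * base)) < (0 + (base * delta))) -> false; delta = 0; delta = -2; return -1; both end at -1.
An exhaustive pass over the 45 declared inputs shows identical outputs.
verdict: equivalent
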